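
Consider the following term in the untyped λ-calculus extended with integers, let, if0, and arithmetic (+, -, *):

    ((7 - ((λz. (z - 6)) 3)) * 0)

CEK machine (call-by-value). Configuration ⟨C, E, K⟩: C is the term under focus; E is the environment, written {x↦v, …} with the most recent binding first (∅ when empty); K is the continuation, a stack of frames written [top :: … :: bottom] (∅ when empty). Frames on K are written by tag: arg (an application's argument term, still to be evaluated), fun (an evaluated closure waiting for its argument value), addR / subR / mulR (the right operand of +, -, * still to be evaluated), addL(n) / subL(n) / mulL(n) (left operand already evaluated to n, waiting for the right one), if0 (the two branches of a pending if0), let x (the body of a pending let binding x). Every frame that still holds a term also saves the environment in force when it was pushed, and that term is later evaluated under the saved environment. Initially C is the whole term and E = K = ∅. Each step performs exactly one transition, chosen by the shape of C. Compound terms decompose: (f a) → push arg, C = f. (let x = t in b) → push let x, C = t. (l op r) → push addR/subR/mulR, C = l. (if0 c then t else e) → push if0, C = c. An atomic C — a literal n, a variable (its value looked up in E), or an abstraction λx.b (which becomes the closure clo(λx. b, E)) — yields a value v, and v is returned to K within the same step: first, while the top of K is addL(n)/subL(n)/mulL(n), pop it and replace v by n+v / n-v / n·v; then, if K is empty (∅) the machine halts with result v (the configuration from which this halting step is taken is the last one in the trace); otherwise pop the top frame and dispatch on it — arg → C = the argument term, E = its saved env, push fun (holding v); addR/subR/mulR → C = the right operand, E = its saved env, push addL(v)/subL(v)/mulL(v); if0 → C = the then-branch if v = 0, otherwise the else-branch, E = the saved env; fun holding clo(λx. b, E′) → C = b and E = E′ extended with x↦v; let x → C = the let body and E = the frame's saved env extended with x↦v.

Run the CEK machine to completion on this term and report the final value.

t=0: <C=((7 - ((λz. (z - 6)) 3)) * 0), E=∅, K=∅>
t=1: <C=(7 - ((λz. (z - 6)) 3)), E=∅, K=[mulR]>
t=2: <C=7, E=∅, K=[subR :: mulR]>
t=3: <C=((λz. (z - 6)) 3), E=∅, K=[subL(7) :: mulR]>
t=4: <C=(λz. (z - 6)), E=∅, K=[arg :: subL(7) :: mulR]>
t=5: <C=3, E=∅, K=[fun :: subL(7) :: mulR]>
t=6: <C=(z - 6), E={z↦3}, K=[subL(7) :: mulR]>
t=7: <C=z, E={z↦3}, K=[subR :: subL(7) :: mulR]>
t=8: <C=6, E={z↦3}, K=[subL(3) :: subL(7) :: mulR]>
t=9: <C=0, E=∅, K=[mulL(10)]>
→ final value 0

Answer: 0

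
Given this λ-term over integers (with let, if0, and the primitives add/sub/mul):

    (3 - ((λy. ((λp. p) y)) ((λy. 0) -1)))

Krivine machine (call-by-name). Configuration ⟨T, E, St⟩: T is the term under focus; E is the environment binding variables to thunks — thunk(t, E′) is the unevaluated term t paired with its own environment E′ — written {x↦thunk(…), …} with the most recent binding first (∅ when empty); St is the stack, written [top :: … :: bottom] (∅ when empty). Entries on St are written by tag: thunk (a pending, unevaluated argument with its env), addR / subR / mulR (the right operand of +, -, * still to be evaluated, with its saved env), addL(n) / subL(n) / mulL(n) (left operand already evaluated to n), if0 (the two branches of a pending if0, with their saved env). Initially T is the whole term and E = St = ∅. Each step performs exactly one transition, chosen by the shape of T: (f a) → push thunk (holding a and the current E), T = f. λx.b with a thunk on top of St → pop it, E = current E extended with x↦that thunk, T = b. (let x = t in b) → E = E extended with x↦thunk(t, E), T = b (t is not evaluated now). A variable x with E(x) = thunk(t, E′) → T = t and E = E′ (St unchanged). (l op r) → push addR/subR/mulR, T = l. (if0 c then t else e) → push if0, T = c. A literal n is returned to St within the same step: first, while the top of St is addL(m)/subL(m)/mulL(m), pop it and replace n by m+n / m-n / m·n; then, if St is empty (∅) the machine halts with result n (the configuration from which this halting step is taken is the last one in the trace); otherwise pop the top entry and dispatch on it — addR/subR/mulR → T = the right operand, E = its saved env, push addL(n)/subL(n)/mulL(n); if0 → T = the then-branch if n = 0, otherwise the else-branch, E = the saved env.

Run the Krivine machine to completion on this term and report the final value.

Answer: 3

Machine steps:
0. [T=(3 - ((λy. ((λp. p) y)) ((λy. 0) -1))) | E=∅ | St=∅]
1. [T=3 | E=∅ | St=[subR]]
2. [T=((λy. ((λp. p) y)) ((λy. 0) -1)) | E=∅ | St=[subL(3)]]
3. [T=(λy. ((λp. p) y)) | E=∅ | St=[thunk :: subL(3)]]
4. [T=((λp. p) y) | E={y↦thunk(((λy. 0) -1), ∅)} | St=[subL(3)]]
5. [T=(λp. p) | E={y↦thunk(((λy. 0) -1), ∅)} | St=[thunk :: subL(3)]]
6. [T=p | E={p↦thunk(y, {y↦thunk(((λy. 0) -1), ∅)}), y↦thunk(((λy. 0) -1), ∅)} | St=[subL(3)]]
7. [T=y | E={y↦thunk(((λy. 0) -1), ∅)} | St=[subL(3)]]
8. [T=((λy. 0) -1) | E=∅ | St=[subL(3)]]
9. [T=(λy. 0) | E=∅ | St=[thunk :: subL(3)]]
10. [T=0 | E={y↦thunk(-1, ∅)} | St=[subL(3)]]
→ final value 3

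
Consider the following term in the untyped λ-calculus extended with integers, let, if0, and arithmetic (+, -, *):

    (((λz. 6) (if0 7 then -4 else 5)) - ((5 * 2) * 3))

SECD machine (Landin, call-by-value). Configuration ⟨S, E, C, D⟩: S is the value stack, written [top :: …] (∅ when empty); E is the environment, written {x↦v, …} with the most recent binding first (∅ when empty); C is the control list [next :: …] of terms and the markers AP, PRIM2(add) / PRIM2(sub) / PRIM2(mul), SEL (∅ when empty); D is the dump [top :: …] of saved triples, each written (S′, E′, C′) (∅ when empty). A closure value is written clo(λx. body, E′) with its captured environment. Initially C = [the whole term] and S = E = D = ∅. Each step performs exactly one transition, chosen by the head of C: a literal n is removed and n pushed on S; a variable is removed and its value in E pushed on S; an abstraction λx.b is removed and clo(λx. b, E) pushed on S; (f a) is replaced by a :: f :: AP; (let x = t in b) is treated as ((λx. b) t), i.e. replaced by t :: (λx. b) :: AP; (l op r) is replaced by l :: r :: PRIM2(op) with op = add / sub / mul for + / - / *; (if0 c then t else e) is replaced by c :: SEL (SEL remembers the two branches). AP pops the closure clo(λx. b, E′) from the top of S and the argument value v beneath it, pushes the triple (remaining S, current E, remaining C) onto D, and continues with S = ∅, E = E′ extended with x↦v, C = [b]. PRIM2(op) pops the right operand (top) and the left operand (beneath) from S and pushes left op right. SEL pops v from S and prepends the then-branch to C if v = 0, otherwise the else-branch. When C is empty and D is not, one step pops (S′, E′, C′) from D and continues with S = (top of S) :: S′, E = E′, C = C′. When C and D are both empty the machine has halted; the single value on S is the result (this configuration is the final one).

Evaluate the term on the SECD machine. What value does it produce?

t=0: <S=∅, E=∅, C=[(((λz. 6) (if0 7 then -4 else 5)) - ((5 * 2) * 3))], D=∅>
t=1: <S=∅, E=∅, C=[((λz. 6) (if0 7 then -4 else 5)) :: ((5 * 2) * 3) :: PRIM2(sub)], D=∅>
t=2: <S=∅, E=∅, C=[(if0 7 then -4 else 5) :: (λz. 6) :: AP :: ((5 * 2) * 3) :: PRIM2(sub)], D=∅>
t=3: <S=∅, E=∅, C=[7 :: SEL :: (λz. 6) :: AP :: ((5 * 2) * 3) :: PRIM2(sub)], D=∅>
t=4: <S=[7], E=∅, C=[SEL :: (λz. 6) :: AP :: ((5 * 2) * 3) :: PRIM2(sub)], D=∅>
t=5: <S=∅, E=∅, C=[5 :: (λz. 6) :: AP :: ((5 * 2) * 3) :: PRIM2(sub)], D=∅>
t=6: <S=[5], E=∅, C=[(λz. 6) :: AP :: ((5 * 2) * 3) :: PRIM2(sub)], D=∅>
t=7: <S=[clo(λz. 6, ∅) :: 5], E=∅, C=[AP :: ((5 * 2) * 3) :: PRIM2(sub)], D=∅>
t=8: <S=∅, E={z↦5}, C=[6], D=[(∅, ∅, [((5 * 2) * 3) :: PRIM2(sub)])]>
t=9: <S=[6], E={z↦5}, C=∅, D=[(∅, ∅, [((5 * 2) * 3) :: PRIM2(sub)])]>
t=10: <S=[6], E=∅, C=[((5 * 2) * 3) :: PRIM2(sub)], D=∅>
t=11: <S=[6], E=∅, C=[(5 * 2) :: 3 :: PRIM2(mul) :: PRIM2(sub)], D=∅>
t=12: <S=[6], E=∅, C=[5 :: 2 :: PRIM2(mul) :: 3 :: PRIM2(mul) :: PRIM2(sub)], D=∅>
t=13: <S=[5 :: 6], E=∅, C=[2 :: PRIM2(mul) :: 3 :: PRIM2(mul) :: PRIM2(sub)], D=∅>
t=14: <S=[2 :: 5 :: 6], E=∅, C=[PRIM2(mul) :: 3 :: PRIM2(mul) :: PRIM2(sub)], D=∅>
t=15: <S=[10 :: 6], E=∅, C=[3 :: PRIM2(mul) :: PRIM2(sub)], D=∅>
t=16: <S=[3 :: 10 :: 6], E=∅, C=[PRIM2(mul) :: PRIM2(sub)], D=∅>
t=17: <S=[30 :: 6], E=∅, C=[PRIM2(sub)], D=∅>
t=18: <S=[-24], E=∅, C=∅, D=∅>
→ final value -24

Answer: -24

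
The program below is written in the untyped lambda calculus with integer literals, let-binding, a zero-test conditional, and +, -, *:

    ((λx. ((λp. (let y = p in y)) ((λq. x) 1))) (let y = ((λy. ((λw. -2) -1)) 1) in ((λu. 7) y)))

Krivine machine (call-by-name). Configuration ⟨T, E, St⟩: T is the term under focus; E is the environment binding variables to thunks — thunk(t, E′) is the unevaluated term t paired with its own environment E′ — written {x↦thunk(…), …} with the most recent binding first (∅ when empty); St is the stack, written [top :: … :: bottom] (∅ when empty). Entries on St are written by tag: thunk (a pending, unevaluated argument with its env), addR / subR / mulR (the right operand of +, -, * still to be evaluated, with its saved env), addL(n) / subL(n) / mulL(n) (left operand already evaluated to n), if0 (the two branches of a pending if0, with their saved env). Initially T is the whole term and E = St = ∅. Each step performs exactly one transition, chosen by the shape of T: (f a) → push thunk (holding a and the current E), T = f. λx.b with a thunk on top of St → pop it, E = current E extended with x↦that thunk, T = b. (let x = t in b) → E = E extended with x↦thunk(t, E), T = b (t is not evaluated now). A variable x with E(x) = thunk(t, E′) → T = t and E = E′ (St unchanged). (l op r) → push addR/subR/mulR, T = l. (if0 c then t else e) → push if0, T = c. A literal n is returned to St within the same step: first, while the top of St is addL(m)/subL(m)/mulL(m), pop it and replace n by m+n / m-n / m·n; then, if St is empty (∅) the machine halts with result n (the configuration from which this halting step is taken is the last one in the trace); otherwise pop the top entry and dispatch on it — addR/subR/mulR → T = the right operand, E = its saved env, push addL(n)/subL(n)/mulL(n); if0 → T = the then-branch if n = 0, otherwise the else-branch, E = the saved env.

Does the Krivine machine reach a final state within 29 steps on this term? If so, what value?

Answer: 7

Derivation:
0. ⟨T=((λx. ((λp. (let y = p in y)) ((λq. x) 1))) (let y = ((λy. ((λw. -2) -1)) 1) in ((λu. 7) y))); E=∅; St=∅⟩
1. ⟨T=(λx. ((λp. (let y = p in y)) ((λq. x) 1))); E=∅; St=[thunk]⟩
2. ⟨T=((λp. (let y = p in y)) ((λq. x) 1)); E={x↦thunk((let y = ((λy. ((λw. -2) -1)) 1) in ((λu. 7) y)), ∅)}; St=∅⟩
3. ⟨T=(λp. (let y = p in y)); E={x↦thunk((let y = ((λy. ((λw. -2) -1)) 1) in ((λu. 7) y)), ∅)}; St=[thunk]⟩
4. ⟨T=(let y = p in y); E={p↦thunk(((λq. x) 1), {x↦thunk((let y = ((λy. ((λw. -2) -1)) 1) in ((λu. 7) y)), ∅)}), x↦thunk((let y = ((λy. ((λw. -2) -1)) 1) in ((λu. 7) y)), ∅)}; St=∅⟩
5. ⟨T=y; E={y↦thunk(p, {p↦thunk(((λq. x) 1), {x↦thunk((let y = ((λy. ((λw. -2) -1)) 1) in ((λu. 7) y)), ∅)}), x↦thunk((let y = ((λy. ((λw. -2) -1)) 1) in ((λu. 7) y)), ∅)}), p↦thunk(((λq. x) 1), {x↦thunk((let y = ((λy. ((λw. -2) -1)) 1) in ((λu. 7) y)), ∅)}), x↦thunk((let y = ((λy. ((λw. -2) -1)) 1) in ((λu. 7) y)), ∅)}; St=∅⟩
6. ⟨T=p; E={p↦thunk(((λq. x) 1), {x↦thunk((let y = ((λy. ((λw. -2) -1)) 1) in ((λu. 7) y)), ∅)}), x↦thunk((let y = ((λy. ((λw. -2) -1)) 1) in ((λu. 7) y)), ∅)}; St=∅⟩
7. ⟨T=((λq. x) 1); E={x↦thunk((let y = ((λy. ((λw. -2) -1)) 1) in ((λu. 7) y)), ∅)}; St=∅⟩
8. ⟨T=(λq. x); E={x↦thunk((let y = ((λy. ((λw. -2) -1)) 1) in ((λu. 7) y)), ∅)}; St=[thunk]⟩
9. ⟨T=x; E={q↦thunk(1, {x↦thunk((let y = ((λy. ((λw. -2) -1)) 1) in ((λu. 7) y)), ∅)}), x↦thunk((let y = ((λy. ((λw. -2) -1)) 1) in ((λu. 7) y)), ∅)}; St=∅⟩
10. ⟨T=(let y = ((λy. ((λw. -2) -1)) 1) in ((λu. 7) y)); E=∅; St=∅⟩
11. ⟨T=((λu. 7) y); E={y↦thunk(((λy. ((λw. -2) -1)) 1), ∅)}; St=∅⟩
12. ⟨T=(λu. 7); E={y↦thunk(((λy. ((λw. -2) -1)) 1), ∅)}; St=[thunk]⟩
13. ⟨T=7; E={u↦thunk(y, {y↦thunk(((λy. ((λw. -2) -1)) 1), ∅)}), y↦thunk(((λy. ((λw. -2) -1)) 1), ∅)}; St=∅⟩
→ final value 7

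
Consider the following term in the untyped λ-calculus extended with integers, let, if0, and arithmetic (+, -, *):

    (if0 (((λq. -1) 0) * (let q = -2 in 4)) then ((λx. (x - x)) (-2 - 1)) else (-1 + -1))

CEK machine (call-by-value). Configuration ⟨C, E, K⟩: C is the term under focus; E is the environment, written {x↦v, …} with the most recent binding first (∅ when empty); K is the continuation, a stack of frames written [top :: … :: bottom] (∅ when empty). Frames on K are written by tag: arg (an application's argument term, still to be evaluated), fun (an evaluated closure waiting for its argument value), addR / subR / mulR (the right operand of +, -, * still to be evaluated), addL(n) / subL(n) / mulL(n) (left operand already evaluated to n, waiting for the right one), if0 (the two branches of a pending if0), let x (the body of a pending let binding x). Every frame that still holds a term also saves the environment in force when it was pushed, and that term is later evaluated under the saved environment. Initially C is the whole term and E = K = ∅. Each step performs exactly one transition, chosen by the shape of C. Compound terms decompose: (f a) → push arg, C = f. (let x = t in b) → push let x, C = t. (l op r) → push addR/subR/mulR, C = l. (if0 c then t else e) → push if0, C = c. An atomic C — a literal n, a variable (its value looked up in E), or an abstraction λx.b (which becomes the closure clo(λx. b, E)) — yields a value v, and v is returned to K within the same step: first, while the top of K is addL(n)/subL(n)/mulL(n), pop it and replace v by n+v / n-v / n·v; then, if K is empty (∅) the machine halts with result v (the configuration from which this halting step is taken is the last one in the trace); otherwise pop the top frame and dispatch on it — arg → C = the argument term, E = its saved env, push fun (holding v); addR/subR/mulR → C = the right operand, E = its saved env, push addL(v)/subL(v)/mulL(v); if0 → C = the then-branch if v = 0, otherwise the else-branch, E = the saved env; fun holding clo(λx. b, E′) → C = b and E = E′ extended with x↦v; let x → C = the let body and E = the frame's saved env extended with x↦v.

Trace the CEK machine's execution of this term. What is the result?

0. <C=(if0 (((λq. -1) 0) * (let q = -2 in 4)) then ((λx. (x - x)) (-2 - 1)) else (-1 + -1)), E=∅, K=∅>
1. <C=(((λq. -1) 0) * (let q = -2 in 4)), E=∅, K=[if0]>
2. <C=((λq. -1) 0), E=∅, K=[mulR :: if0]>
3. <C=(λq. -1), E=∅, K=[arg :: mulR :: if0]>
4. <C=0, E=∅, K=[fun :: mulR :: if0]>
5. <C=-1, E={q↦0}, K=[mulR :: if0]>
6. <C=(let q = -2 in 4), E=∅, K=[mulL(-1) :: if0]>
7. <C=-2, E=∅, K=[let q :: mulL(-1) :: if0]>
8. <C=4, E={q↦-2}, K=[mulL(-1) :: if0]>
9. <C=(-1 + -1), E=∅, K=∅>
10. <C=-1, E=∅, K=[addR]>
11. <C=-1, E=∅, K=[addL(-1)]>
→ final value -2

Answer: -2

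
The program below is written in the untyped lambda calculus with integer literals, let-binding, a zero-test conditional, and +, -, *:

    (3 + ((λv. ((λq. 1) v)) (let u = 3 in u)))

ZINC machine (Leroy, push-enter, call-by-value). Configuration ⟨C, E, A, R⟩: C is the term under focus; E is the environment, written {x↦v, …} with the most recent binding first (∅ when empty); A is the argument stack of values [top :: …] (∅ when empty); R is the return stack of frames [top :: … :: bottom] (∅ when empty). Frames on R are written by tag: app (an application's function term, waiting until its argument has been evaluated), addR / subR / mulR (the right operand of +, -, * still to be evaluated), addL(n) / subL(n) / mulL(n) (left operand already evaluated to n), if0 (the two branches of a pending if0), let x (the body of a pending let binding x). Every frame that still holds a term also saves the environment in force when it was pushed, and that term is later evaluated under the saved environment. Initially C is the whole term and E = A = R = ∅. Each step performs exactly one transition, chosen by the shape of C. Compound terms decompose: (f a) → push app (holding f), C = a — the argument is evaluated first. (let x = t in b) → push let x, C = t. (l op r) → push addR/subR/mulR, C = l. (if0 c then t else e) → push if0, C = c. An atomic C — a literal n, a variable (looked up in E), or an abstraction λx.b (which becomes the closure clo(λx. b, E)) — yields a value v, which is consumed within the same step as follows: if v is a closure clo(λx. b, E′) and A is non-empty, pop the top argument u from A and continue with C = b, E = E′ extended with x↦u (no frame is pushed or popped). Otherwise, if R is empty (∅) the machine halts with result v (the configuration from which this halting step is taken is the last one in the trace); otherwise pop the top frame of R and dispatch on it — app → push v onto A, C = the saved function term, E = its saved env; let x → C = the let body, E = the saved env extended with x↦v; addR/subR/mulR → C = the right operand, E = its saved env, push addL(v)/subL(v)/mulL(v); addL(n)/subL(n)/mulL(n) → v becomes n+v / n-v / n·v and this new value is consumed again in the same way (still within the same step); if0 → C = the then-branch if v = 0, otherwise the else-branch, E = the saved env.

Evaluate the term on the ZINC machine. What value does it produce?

step 0: ⟨C=(3 + ((λv. ((λq. 1) v)) (let u = 3 in u))); E=∅; A=∅; R=∅⟩
step 1: ⟨C=3; E=∅; A=∅; R=[addR]⟩
step 2: ⟨C=((λv. ((λq. 1) v)) (let u = 3 in u)); E=∅; A=∅; R=[addL(3)]⟩
step 3: ⟨C=(let u = 3 in u); E=∅; A=∅; R=[app :: addL(3)]⟩
step 4: ⟨C=3; E=∅; A=∅; R=[let u :: app :: addL(3)]⟩
step 5: ⟨C=u; E={u↦3}; A=∅; R=[app :: addL(3)]⟩
step 6: ⟨C=(λv. ((λq. 1) v)); E=∅; A=[3]; R=[addL(3)]⟩
step 7: ⟨C=((λq. 1) v); E={v↦3}; A=∅; R=[addL(3)]⟩
step 8: ⟨C=v; E={v↦3}; A=∅; R=[app :: addL(3)]⟩
step 9: ⟨C=(λq. 1); E={v↦3}; A=[3]; R=[addL(3)]⟩
step 10: ⟨C=1; E={q↦3, v↦3}; A=∅; R=[addL(3)]⟩
→ final value 4

Answer: 4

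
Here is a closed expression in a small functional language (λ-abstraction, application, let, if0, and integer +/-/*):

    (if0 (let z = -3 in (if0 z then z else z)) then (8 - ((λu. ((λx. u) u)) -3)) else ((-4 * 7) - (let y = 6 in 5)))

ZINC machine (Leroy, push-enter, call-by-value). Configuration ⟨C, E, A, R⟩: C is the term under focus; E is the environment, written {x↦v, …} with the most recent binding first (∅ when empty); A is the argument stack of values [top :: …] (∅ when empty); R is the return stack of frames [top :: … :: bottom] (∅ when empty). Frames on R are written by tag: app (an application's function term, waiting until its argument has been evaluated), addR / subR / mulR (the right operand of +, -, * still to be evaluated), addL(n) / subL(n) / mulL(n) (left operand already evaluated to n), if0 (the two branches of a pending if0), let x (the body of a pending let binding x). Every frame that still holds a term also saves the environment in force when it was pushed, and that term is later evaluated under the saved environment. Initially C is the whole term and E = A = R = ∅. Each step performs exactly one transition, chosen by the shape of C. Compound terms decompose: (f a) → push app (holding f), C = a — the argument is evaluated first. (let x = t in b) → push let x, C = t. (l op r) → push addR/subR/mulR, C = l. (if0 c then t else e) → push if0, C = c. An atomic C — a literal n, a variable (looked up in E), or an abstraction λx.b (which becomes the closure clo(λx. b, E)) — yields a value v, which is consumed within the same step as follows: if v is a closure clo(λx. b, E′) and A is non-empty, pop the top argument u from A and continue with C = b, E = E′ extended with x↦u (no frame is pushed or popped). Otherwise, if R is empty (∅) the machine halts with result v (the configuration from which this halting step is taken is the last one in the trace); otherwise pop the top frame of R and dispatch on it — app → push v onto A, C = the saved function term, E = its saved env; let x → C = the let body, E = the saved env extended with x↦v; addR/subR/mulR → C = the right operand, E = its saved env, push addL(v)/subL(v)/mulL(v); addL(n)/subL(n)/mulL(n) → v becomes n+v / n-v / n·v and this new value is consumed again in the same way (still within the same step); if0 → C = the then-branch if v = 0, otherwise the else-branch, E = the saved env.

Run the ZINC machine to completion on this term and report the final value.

Answer: -33

Machine steps:
step 0: ⟨C=(if0 (let z = -3 in (if0 z then z else z)) then (8 - ((λu. ((λx. u) u)) -3)) else ((-4 * 7) - (let y = 6 in 5))); E=∅; A=∅; R=∅⟩
step 1: ⟨C=(let z = -3 in (if0 z then z else z)); E=∅; A=∅; R=[if0]⟩
step 2: ⟨C=-3; E=∅; A=∅; R=[let z :: if0]⟩
step 3: ⟨C=(if0 z then z else z); E={z↦-3}; A=∅; R=[if0]⟩
step 4: ⟨C=z; E={z↦-3}; A=∅; R=[if0 :: if0]⟩
step 5: ⟨C=z; E={z↦-3}; A=∅; R=[if0]⟩
step 6: ⟨C=((-4 * 7) - (let y = 6 in 5)); E=∅; A=∅; R=∅⟩
step 7: ⟨C=(-4 * 7); E=∅; A=∅; R=[subR]⟩
step 8: ⟨C=-4; E=∅; A=∅; R=[mulR :: subR]⟩
step 9: ⟨C=7; E=∅; A=∅; R=[mulL(-4) :: subR]⟩
step 10: ⟨C=(let y = 6 in 5); E=∅; A=∅; R=[subL(-28)]⟩
step 11: ⟨C=6; E=∅; A=∅; R=[let y :: subL(-28)]⟩
step 12: ⟨C=5; E={y↦6}; A=∅; R=[subL(-28)]⟩
→ final value -33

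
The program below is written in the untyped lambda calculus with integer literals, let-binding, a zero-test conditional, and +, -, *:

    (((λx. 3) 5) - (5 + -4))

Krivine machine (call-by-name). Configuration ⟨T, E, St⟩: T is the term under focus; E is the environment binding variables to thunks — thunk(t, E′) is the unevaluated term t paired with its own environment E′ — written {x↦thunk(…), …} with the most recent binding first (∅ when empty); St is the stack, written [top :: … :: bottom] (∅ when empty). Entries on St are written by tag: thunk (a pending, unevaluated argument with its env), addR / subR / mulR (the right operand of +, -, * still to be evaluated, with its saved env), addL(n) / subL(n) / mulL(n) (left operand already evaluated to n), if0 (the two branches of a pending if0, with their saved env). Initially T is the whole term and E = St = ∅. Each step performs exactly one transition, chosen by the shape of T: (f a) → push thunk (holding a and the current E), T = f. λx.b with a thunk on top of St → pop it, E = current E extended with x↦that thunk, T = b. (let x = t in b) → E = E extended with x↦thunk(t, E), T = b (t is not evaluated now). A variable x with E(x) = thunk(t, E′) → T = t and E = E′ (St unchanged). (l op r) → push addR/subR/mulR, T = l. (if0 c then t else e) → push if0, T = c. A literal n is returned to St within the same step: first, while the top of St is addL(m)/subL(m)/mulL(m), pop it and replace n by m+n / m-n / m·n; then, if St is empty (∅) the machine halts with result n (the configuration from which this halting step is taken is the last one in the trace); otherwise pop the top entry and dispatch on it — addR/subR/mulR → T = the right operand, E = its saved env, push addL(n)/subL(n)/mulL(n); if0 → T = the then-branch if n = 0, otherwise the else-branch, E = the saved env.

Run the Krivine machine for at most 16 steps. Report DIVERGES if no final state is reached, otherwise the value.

0. ⟨T=(((λx. 3) 5) - (5 + -4)); E=∅; St=∅⟩
1. ⟨T=((λx. 3) 5); E=∅; St=[subR]⟩
2. ⟨T=(λx. 3); E=∅; St=[thunk :: subR]⟩
3. ⟨T=3; E={x↦thunk(5, ∅)}; St=[subR]⟩
4. ⟨T=(5 + -4); E=∅; St=[subL(3)]⟩
5. ⟨T=5; E=∅; St=[addR :: subL(3)]⟩
6. ⟨T=-4; E=∅; St=[addL(5) :: subL(3)]⟩
→ final value 2

Answer: 2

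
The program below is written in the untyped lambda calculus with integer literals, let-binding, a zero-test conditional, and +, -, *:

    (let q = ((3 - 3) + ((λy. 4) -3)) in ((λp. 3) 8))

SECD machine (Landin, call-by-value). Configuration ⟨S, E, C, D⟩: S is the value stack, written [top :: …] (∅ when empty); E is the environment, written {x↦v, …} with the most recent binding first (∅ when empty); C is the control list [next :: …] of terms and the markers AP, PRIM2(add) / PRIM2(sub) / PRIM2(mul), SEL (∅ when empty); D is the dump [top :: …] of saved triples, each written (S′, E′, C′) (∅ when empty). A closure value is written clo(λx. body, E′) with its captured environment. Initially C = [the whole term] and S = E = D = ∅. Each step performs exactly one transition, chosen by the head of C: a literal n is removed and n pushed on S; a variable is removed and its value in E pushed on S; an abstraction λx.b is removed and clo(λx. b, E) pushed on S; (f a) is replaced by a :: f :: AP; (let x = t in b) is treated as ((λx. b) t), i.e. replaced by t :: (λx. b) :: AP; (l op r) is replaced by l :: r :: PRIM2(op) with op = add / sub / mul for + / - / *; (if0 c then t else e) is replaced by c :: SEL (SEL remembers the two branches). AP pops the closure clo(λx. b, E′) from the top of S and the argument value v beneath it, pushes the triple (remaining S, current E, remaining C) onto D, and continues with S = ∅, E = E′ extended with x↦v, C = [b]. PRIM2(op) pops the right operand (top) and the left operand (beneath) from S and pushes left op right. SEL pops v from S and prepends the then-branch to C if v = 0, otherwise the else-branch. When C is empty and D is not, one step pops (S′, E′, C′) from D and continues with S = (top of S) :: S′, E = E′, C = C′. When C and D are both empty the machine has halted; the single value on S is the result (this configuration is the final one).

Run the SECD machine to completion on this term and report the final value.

step 0: [S=∅ | E=∅ | C=[(let q = ((3 - 3) + ((λy. 4) -3)) in ((λp. 3) 8))] | D=∅]
step 1: [S=∅ | E=∅ | C=[((3 - 3) + ((λy. 4) -3)) :: (λq. ((λp. 3) 8)) :: AP] | D=∅]
step 2: [S=∅ | E=∅ | C=[(3 - 3) :: ((λy. 4) -3) :: PRIM2(add) :: (λq. ((λp. 3) 8)) :: AP] | D=∅]
step 3: [S=∅ | E=∅ | C=[3 :: 3 :: PRIM2(sub) :: ((λy. 4) -3) :: PRIM2(add) :: (λq. ((λp. 3) 8)) :: AP] | D=∅]
step 4: [S=[3] | E=∅ | C=[3 :: PRIM2(sub) :: ((λy. 4) -3) :: PRIM2(add) :: (λq. ((λp. 3) 8)) :: AP] | D=∅]
step 5: [S=[3 :: 3] | E=∅ | C=[PRIM2(sub) :: ((λy. 4) -3) :: PRIM2(add) :: (λq. ((λp. 3) 8)) :: AP] | D=∅]
step 6: [S=[0] | E=∅ | C=[((λy. 4) -3) :: PRIM2(add) :: (λq. ((λp. 3) 8)) :: AP] | D=∅]
step 7: [S=[0] | E=∅ | C=[-3 :: (λy. 4) :: AP :: PRIM2(add) :: (λq. ((λp. 3) 8)) :: AP] | D=∅]
step 8: [S=[-3 :: 0] | E=∅ | C=[(λy. 4) :: AP :: PRIM2(add) :: (λq. ((λp. 3) 8)) :: AP] | D=∅]
step 9: [S=[clo(λy. 4, ∅) :: -3 :: 0] | E=∅ | C=[AP :: PRIM2(add) :: (λq. ((λp. 3) 8)) :: AP] | D=∅]
step 10: [S=∅ | E={y↦-3} | C=[4] | D=[([0], ∅, [PRIM2(add) :: (λq. ((λp. 3) 8)) :: AP])]]
step 11: [S=[4] | E={y↦-3} | C=∅ | D=[([0], ∅, [PRIM2(add) :: (λq. ((λp. 3) 8)) :: AP])]]
step 12: [S=[4 :: 0] | E=∅ | C=[PRIM2(add) :: (λq. ((λp. 3) 8)) :: AP] | D=∅]
step 13: [S=[4] | E=∅ | C=[(λq. ((λp. 3) 8)) :: AP] | D=∅]
step 14: [S=[clo(λq. ((λp. 3) 8), ∅) :: 4] | E=∅ | C=[AP] | D=∅]
step 15: [S=∅ | E={q↦4} | C=[((λp. 3) 8)] | D=[(∅, ∅, ∅)]]
step 16: [S=∅ | E={q↦4} | C=[8 :: (λp. 3) :: AP] | D=[(∅, ∅, ∅)]]
step 17: [S=[8] | E={q↦4} | C=[(λp. 3) :: AP] | D=[(∅, ∅, ∅)]]
step 18: [S=[clo(λp. 3, {q↦4}) :: 8] | E={q↦4} | C=[AP] | D=[(∅, ∅, ∅)]]
step 19: [S=∅ | E={p↦8, q↦4} | C=[3] | D=[(∅, {q↦4}, ∅) :: (∅, ∅, ∅)]]
step 20: [S=[3] | E={p↦8, q↦4} | C=∅ | D=[(∅, {q↦4}, ∅) :: (∅, ∅, ∅)]]
step 21: [S=[3] | E={q↦4} | C=∅ | D=[(∅, ∅, ∅)]]
step 22: [S=[3] | E=∅ | C=∅ | D=∅]
→ final value 3

Answer: 3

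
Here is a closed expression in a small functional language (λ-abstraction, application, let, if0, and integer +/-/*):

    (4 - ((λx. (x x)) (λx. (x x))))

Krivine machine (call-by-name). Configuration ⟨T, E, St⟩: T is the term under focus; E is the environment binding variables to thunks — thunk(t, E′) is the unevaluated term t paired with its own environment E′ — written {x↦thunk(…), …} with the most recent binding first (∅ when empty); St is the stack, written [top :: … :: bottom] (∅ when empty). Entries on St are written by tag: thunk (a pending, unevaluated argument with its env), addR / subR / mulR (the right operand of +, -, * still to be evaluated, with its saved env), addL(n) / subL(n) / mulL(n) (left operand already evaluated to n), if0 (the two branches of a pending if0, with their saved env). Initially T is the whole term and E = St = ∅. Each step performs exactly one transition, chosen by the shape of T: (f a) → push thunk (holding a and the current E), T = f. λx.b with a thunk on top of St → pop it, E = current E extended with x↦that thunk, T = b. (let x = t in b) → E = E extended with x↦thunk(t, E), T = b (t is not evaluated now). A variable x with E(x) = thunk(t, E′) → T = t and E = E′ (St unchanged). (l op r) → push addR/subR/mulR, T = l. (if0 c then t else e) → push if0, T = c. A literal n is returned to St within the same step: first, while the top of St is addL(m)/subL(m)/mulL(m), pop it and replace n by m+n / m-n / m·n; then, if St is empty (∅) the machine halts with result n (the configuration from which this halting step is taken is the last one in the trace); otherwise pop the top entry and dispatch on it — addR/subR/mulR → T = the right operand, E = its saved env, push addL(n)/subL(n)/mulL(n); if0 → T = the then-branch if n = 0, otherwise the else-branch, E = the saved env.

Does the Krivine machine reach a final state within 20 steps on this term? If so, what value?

Answer: DIVERGES (no final state within 20 steps)

Derivation:
[0] ⟨T=(4 - ((λx. (x x)) (λx. (x x)))); E=∅; St=∅⟩
[1] ⟨T=4; E=∅; St=[subR]⟩
[2] ⟨T=((λx. (x x)) (λx. (x x))); E=∅; St=[subL(4)]⟩
[3] ⟨T=(λx. (x x)); E=∅; St=[thunk :: subL(4)]⟩
[4] ⟨T=(x x); E={x↦thunk((λx. (x x)), ∅)}; St=[subL(4)]⟩
[5] ⟨T=x; E={x↦thunk((λx. (x x)), ∅)}; St=[thunk :: subL(4)]⟩
[6] ⟨T=(λx. (x x)); E=∅; St=[thunk :: subL(4)]⟩
[7] ⟨T=(x x); E={x↦thunk(x, {x↦thunk((λx. (x x)), ∅)})}; St=[subL(4)]⟩
[8] ⟨T=x; E={x↦thunk(x, {x↦thunk((λx. (x x)), ∅)})}; St=[thunk :: subL(4)]⟩
[9] ⟨T=x; E={x↦thunk((λx. (x x)), ∅)}; St=[thunk :: subL(4)]⟩
[10] ⟨T=(λx. (x x)); E=∅; St=[thunk :: subL(4)]⟩
[11] ⟨T=(x x); E={x↦thunk(x, {x↦thunk(x, {x↦thunk((λx. (x x)), ∅)})})}; St=[subL(4)]⟩
[12] ⟨T=x; E={x↦thunk(x, {x↦thunk(x, {x↦thunk((λx. (x x)), ∅)})})}; St=[thunk :: subL(4)]⟩
[13] ⟨T=x; E={x↦thunk(x, {x↦thunk((λx. (x x)), ∅)})}; St=[thunk :: subL(4)]⟩
[14] ⟨T=x; E={x↦thunk((λx. (x x)), ∅)}; St=[thunk :: subL(4)]⟩
[15] ⟨T=(λx. (x x)); E=∅; St=[thunk :: subL(4)]⟩
[16] ⟨T=(x x); E={x↦thunk(x, {x↦thunk(x, {x↦thunk(x, {x↦thunk((λx. (x x)), ∅)})})})}; St=[subL(4)]⟩
[17] ⟨T=x; E={x↦thunk(x, {x↦thunk(x, {x↦thunk(x, {x↦thunk((λx. (x x)), ∅)})})})}; St=[thunk :: subL(4)]⟩
[18] ⟨T=x; E={x↦thunk(x, {x↦thunk(x, {x↦thunk((λx. (x x)), ∅)})})}; St=[thunk :: subL(4)]⟩
[19] ⟨T=x; E={x↦thunk(x, {x↦thunk((λx. (x x)), ∅)})}; St=[thunk :: subL(4)]⟩
[20] ⟨T=x; E={x↦thunk((λx. (x x)), ∅)}; St=[thunk :: subL(4)]⟩
→ 20 transitions taken and the configuration is still not final: no result within 20 steps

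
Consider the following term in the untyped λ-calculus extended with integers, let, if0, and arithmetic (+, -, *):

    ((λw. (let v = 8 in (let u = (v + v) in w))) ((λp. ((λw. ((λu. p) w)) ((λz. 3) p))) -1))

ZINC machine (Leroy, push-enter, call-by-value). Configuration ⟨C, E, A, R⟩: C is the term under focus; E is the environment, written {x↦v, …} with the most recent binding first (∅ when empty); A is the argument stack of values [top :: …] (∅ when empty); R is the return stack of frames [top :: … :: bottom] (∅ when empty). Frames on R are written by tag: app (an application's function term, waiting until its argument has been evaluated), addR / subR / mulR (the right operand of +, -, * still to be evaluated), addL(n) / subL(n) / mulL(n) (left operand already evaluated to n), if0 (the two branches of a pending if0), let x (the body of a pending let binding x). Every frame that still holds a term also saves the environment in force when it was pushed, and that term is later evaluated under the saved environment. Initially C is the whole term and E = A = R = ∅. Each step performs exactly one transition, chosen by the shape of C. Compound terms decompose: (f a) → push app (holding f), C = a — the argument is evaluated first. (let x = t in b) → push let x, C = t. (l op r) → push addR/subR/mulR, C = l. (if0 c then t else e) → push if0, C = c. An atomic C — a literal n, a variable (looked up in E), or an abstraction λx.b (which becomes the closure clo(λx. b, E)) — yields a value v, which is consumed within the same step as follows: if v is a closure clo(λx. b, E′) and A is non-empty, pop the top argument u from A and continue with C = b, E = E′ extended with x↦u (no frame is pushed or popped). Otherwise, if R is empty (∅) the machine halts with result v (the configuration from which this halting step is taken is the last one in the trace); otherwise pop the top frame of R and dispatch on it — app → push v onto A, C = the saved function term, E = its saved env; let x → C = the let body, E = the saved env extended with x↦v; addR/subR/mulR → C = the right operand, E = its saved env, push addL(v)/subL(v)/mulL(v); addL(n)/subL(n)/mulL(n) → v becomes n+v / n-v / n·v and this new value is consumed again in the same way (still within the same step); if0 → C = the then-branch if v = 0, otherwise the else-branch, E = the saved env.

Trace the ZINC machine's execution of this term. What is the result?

[0] <C=((λw. (let v = 8 in (let u = (v + v) in w))) ((λp. ((λw. ((λu. p) w)) ((λz. 3) p))) -1)), E=∅, A=∅, R=∅>
[1] <C=((λp. ((λw. ((λu. p) w)) ((λz. 3) p))) -1), E=∅, A=∅, R=[app]>
[2] <C=-1, E=∅, A=∅, R=[app :: app]>
[3] <C=(λp. ((λw. ((λu. p) w)) ((λz. 3) p))), E=∅, A=[-1], R=[app]>
[4] <C=((λw. ((λu. p) w)) ((λz. 3) p)), E={p↦-1}, A=∅, R=[app]>
[5] <C=((λz. 3) p), E={p↦-1}, A=∅, R=[app :: app]>
[6] <C=p, E={p↦-1}, A=∅, R=[app :: app :: app]>
[7] <C=(λz. 3), E={p↦-1}, A=[-1], R=[app :: app]>
[8] <C=3, E={z↦-1, p↦-1}, A=∅, R=[app :: app]>
[9] <C=(λw. ((λu. p) w)), E={p↦-1}, A=[3], R=[app]>
[10] <C=((λu. p) w), E={w↦3, p↦-1}, A=∅, R=[app]>
[11] <C=w, E={w↦3, p↦-1}, A=∅, R=[app :: app]>
[12] <C=(λu. p), E={w↦3, p↦-1}, A=[3], R=[app]>
[13] <C=p, E={u↦3, w↦3, p↦-1}, A=∅, R=[app]>
[14] <C=(λw. (let v = 8 in (let u = (v + v) in w))), E=∅, A=[-1], R=∅>
[15] <C=(let v = 8 in (let u = (v + v) in w)), E={w↦-1}, A=∅, R=∅>
[16] <C=8, E={w↦-1}, A=∅, R=[let v]>
[17] <C=(let u = (v + v) in w), E={v↦8, w↦-1}, A=∅, R=∅>
[18] <C=(v + v), E={v↦8, w↦-1}, A=∅, R=[let u]>
[19] <C=v, E={v↦8, w↦-1}, A=∅, R=[addR :: let u]>
[20] <C=v, E={v↦8, w↦-1}, A=∅, R=[addL(8) :: let u]>
[21] <C=w, E={u↦16, v↦8, w↦-1}, A=∅, R=∅>
→ final value -1

Answer: -1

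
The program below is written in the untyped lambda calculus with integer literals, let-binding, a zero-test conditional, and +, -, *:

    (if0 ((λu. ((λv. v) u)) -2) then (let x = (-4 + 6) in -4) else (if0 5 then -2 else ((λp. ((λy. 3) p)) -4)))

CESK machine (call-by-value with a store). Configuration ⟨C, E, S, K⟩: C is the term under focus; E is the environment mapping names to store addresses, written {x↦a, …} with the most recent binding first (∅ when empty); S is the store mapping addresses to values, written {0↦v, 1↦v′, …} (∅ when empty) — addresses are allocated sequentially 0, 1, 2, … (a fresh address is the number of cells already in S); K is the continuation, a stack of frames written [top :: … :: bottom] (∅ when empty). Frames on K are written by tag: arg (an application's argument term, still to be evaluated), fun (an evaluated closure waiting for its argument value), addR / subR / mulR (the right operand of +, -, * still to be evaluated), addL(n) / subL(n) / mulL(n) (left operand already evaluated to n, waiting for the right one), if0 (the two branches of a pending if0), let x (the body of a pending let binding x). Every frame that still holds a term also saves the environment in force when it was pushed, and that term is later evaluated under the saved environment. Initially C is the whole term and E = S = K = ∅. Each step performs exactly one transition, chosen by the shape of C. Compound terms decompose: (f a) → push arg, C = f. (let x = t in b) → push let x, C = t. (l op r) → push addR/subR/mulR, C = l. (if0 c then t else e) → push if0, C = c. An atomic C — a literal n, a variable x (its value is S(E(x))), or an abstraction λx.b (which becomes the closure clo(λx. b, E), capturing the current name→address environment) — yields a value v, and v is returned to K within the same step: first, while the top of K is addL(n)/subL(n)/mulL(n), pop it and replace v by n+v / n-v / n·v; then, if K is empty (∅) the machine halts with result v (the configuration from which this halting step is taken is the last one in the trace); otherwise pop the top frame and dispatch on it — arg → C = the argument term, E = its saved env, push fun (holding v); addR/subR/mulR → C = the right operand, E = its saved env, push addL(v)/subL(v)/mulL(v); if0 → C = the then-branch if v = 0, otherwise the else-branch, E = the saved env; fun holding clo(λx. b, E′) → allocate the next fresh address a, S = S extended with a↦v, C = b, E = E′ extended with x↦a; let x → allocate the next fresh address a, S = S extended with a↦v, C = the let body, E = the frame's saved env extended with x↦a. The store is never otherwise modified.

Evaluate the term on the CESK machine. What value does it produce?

Answer: 3

Machine steps:
[0] <C=(if0 ((λu. ((λv. v) u)) -2) then (let x = (-4 + 6) in -4) else (if0 5 then -2 else ((λp. ((λy. 3) p)) -4))), E=∅, S=∅, K=∅>
[1] <C=((λu. ((λv. v) u)) -2), E=∅, S=∅, K=[if0]>
[2] <C=(λu. ((λv. v) u)), E=∅, S=∅, K=[arg :: if0]>
[3] <C=-2, E=∅, S=∅, K=[fun :: if0]>
[4] <C=((λv. v) u), E={u↦0}, S={0↦-2}, K=[if0]>
[5] <C=(λv. v), E={u↦0}, S={0↦-2}, K=[arg :: if0]>
[6] <C=u, E={u↦0}, S={0↦-2}, K=[fun :: if0]>
[7] <C=v, E={v↦1, u↦0}, S={0↦-2, 1↦-2}, K=[if0]>
[8] <C=(if0 5 then -2 else ((λp. ((λy. 3) p)) -4)), E=∅, S={0↦-2, 1↦-2}, K=∅>
[9] <C=5, E=∅, S={0↦-2, 1↦-2}, K=[if0]>
[10] <C=((λp. ((λy. 3) p)) -4), E=∅, S={0↦-2, 1↦-2}, K=∅>
[11] <C=(λp. ((λy. 3) p)), E=∅, S={0↦-2, 1↦-2}, K=[arg]>
[12] <C=-4, E=∅, S={0↦-2, 1↦-2}, K=[fun]>
[13] <C=((λy. 3) p), E={p↦2}, S={0↦-2, 1↦-2, 2↦-4}, K=∅>
[14] <C=(λy. 3), E={p↦2}, S={0↦-2, 1↦-2, 2↦-4}, K=[arg]>
[15] <C=p, E={p↦2}, S={0↦-2, 1↦-2, 2↦-4}, K=[fun]>
[16] <C=3, E={y↦3, p↦2}, S={0↦-2, 1↦-2, 2↦-4, 3↦-4}, K=∅>
→ final value 3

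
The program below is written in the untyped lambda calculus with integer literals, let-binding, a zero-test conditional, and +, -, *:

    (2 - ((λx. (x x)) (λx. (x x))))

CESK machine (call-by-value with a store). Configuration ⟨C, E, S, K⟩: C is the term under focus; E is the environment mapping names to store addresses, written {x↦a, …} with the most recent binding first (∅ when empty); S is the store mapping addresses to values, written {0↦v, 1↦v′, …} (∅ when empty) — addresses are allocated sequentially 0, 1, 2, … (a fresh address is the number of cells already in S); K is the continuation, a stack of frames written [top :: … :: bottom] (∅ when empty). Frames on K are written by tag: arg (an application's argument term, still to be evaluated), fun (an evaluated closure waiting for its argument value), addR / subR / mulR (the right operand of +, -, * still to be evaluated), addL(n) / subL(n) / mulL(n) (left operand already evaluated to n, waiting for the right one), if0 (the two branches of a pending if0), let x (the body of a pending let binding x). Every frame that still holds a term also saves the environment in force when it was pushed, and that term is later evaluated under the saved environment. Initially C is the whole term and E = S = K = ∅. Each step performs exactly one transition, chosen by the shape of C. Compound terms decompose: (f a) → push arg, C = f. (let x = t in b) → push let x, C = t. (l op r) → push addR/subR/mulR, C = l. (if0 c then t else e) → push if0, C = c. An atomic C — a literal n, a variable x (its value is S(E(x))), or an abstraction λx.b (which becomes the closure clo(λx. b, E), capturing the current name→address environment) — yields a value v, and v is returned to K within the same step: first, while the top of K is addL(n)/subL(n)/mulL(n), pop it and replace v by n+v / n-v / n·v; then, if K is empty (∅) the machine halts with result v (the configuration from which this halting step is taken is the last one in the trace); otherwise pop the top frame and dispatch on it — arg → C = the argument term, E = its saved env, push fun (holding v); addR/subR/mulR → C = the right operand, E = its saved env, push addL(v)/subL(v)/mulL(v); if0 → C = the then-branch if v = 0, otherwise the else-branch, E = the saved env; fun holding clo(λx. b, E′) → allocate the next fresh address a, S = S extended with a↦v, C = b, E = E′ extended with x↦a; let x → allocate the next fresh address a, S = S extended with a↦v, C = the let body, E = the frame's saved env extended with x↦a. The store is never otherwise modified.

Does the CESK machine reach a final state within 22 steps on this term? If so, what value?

Answer: DIVERGES (no final state within 22 steps)

Execution trace:
[0] [C=(2 - ((λx. (x x)) (λx. (x x)))) | E=∅ | S=∅ | K=∅]
[1] [C=2 | E=∅ | S=∅ | K=[subR]]
[2] [C=((λx. (x x)) (λx. (x x))) | E=∅ | S=∅ | K=[subL(2)]]
[3] [C=(λx. (x x)) | E=∅ | S=∅ | K=[arg :: subL(2)]]
[4] [C=(λx. (x x)) | E=∅ | S=∅ | K=[fun :: subL(2)]]
[5] [C=(x x) | E={x↦0} | S={0↦clo(λx. (x x), ∅)} | K=[subL(2)]]
[6] [C=x | E={x↦0} | S={0↦clo(λx. (x x), ∅)} | K=[arg :: subL(2)]]
[7] [C=x | E={x↦0} | S={0↦clo(λx. (x x), ∅)} | K=[fun :: subL(2)]]
[8] [C=(x x) | E={x↦1} | S={0↦clo(λx. (x x), ∅), 1↦clo(λx. (x x), ∅)} | K=[subL(2)]]
[9] [C=x | E={x↦1} | S={0↦clo(λx. (x x), ∅), 1↦clo(λx. (x x), ∅)} | K=[arg :: subL(2)]]
[10] [C=x | E={x↦1} | S={0↦clo(λx. (x x), ∅), 1↦clo(λx. (x x), ∅)} | K=[fun :: subL(2)]]
[11] [C=(x x) | E={x↦2} | S={0↦clo(λx. (x x), ∅), 1↦clo(λx. (x x), ∅), 2↦clo(λx. (x x), ∅)} | K=[subL(2)]]
[12] [C=x | E={x↦2} | S={0↦clo(λx. (x x), ∅), 1↦clo(λx. (x x), ∅), 2↦clo(λx. (x x), ∅)} | K=[arg :: subL(2)]]
[13] [C=x | E={x↦2} | S={0↦clo(λx. (x x), ∅), 1↦clo(λx. (x x), ∅), 2↦clo(λx. (x x), ∅)} | K=[fun :: subL(2)]]
[14] [C=(x x) | E={x↦3} | S={0↦clo(λx. (x x), ∅), 1↦clo(λx. (x x), ∅), 2↦clo(λx. (x x), ∅), 3↦clo(λx. (x x), ∅)} | K=[subL(2)]]
[15] [C=x | E={x↦3} | S={0↦clo(λx. (x x), ∅), 1↦clo(λx. (x x), ∅), 2↦clo(λx. (x x), ∅), 3↦clo(λx. (x x), ∅)} | K=[arg :: subL(2)]]
[16] [C=x | E={x↦3} | S={0↦clo(λx. (x x), ∅), 1↦clo(λx. (x x), ∅), 2↦clo(λx. (x x), ∅), 3↦clo(λx. (x x), ∅)} | K=[fun :: subL(2)]]
[17] [C=(x x) | E={x↦4} | S={0↦clo(λx. (x x), ∅), 1↦clo(λx. (x x), ∅), 2↦clo(λx. (x x), ∅), 3↦clo(λx. (x x), ∅), 4↦clo(λx. (x x), ∅)} | K=[subL(2)]]
[18] [C=x | E={x↦4} | S={0↦clo(λx. (x x), ∅), 1↦clo(λx. (x x), ∅), 2↦clo(λx. (x x), ∅), 3↦clo(λx. (x x), ∅), 4↦clo(λx. (x x), ∅)} | K=[arg :: subL(2)]]
[19] [C=x | E={x↦4} | S={0↦clo(λx. (x x), ∅), 1↦clo(λx. (x x), ∅), 2↦clo(λx. (x x), ∅), 3↦clo(λx. (x x), ∅), 4↦clo(λx. (x x), ∅)} | K=[fun :: subL(2)]]
[20] [C=(x x) | E={x↦5} | S={0↦clo(λx. (x x), ∅), 1↦clo(λx. (x x), ∅), 2↦clo(λx. (x x), ∅), 3↦clo(λx. (x x), ∅), 4↦clo(λx. (x x), ∅), 5↦clo(λx. (x x), ∅)} | K=[subL(2)]]
[21] [C=x | E={x↦5} | S={0↦clo(λx. (x x), ∅), 1↦clo(λx. (x x), ∅), 2↦clo(λx. (x x), ∅), 3↦clo(λx. (x x), ∅), 4↦clo(λx. (x x), ∅), 5↦clo(λx. (x x), ∅)} | K=[arg :: subL(2)]]
[22] [C=x | E={x↦5} | S={0↦clo(λx. (x x), ∅), 1↦clo(λx. (x x), ∅), 2↦clo(λx. (x x), ∅), 3↦clo(λx. (x x), ∅), 4↦clo(λx. (x x), ∅), 5↦clo(λx. (x x), ∅)} | K=[fun :: subL(2)]]
→ 22 transitions taken and the configuration is still not final: no result within 22 steps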